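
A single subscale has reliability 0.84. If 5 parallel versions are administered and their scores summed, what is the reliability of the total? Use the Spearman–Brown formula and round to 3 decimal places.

ρ_k = kρ / (1 + (k−1)ρ) = 5·0.84 / (1 + 4·0.84) = 4.200 / 4.360 = 0.963.

0.963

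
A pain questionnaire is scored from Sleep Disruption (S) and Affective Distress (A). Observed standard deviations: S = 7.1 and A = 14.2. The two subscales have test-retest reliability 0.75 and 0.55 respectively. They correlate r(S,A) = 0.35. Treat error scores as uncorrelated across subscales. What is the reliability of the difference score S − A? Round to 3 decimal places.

0.431

Var(S−A) = 7.1² + 14.2² − 2·7.1·14.2·0.35 = 252.05 − 70.574 = 181.476.
Because errors are independent across components, Cov(Tᵢ,Tⱼ) = Cov(Xᵢ,Xⱼ); the off-diagonal part of the true-score variance is the same as above.
True-score variance = [7.1²·0.75 + 14.2²·0.55] − 70.574 = 148.709 − 70.574 = 78.1355.
Reliability = 78.1355 / 181.476 = 0.431.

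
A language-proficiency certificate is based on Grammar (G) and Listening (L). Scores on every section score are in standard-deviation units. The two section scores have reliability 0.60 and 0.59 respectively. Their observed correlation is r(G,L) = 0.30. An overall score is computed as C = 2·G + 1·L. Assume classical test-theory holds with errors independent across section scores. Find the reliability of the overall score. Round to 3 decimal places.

0.676

Var(C) = 2² + 1 + 2·[2·0.30] = 5 + 1.2 = 6.2.
Under uncorrelated errors the observed covariances equal the true-score covariances, so only the own-variance terms attenuate.
True-score variance = [2²·0.60 + 0.59] + 1.2 = 2.99 + 1.2 = 4.19.
Reliability = 4.19 / 6.2 = 0.676.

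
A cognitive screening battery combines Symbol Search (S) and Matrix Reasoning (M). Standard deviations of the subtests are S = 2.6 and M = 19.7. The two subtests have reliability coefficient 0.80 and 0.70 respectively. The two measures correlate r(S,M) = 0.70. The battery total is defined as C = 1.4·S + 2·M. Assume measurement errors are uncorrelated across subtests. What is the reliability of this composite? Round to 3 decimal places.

0.735

Var(C) = 1.4²·2.6² + 2²·19.7² + 2·[2.8·2.6·19.7·0.70] = 1565.61 + 200.782 = 1766.39.
Because errors are independent across components, Cov(Tᵢ,Tⱼ) = Cov(Xᵢ,Xⱼ); the off-diagonal part of the true-score variance is the same as above.
True-score variance = [1.4²·2.6²·0.80 + 2²·19.7²·0.70] + 200.782 = 1097.25 + 200.782 = 1298.03.
Reliability = 1298.03 / 1766.39 = 0.735.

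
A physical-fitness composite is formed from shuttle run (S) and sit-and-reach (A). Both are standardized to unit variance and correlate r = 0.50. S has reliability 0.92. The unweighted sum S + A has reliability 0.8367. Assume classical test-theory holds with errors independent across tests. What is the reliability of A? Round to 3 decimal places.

0.590

Var(S+A) = 2 + 2·0.50 = 3.000.
True-score variance = ρ_S + ρ_A + 2·0.50, so 0.8367 = (0.92 + ρ_A + 1.00) / 3.000.
ρ_A = 0.8367·3.000 − 0.92 − 1.00 = 0.590.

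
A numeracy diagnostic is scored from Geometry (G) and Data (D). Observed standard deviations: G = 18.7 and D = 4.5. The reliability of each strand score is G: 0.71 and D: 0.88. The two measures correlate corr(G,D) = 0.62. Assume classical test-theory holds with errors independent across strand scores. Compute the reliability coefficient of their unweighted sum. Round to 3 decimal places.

Var(G+D) = 18.7² + 4.5² + 2·[18.7·4.5·0.62] = 369.94 + 104.346 = 474.286.
Because errors are independent across components, Cov(Tᵢ,Tⱼ) = Cov(Xᵢ,Xⱼ); the off-diagonal part of the true-score variance is the same as above.
True-score variance = [18.7²·0.71 + 4.5²·0.88] + 104.346 = 266.1 + 104.346 = 370.446.
Reliability = 370.446 / 474.286 = 0.781.

0.781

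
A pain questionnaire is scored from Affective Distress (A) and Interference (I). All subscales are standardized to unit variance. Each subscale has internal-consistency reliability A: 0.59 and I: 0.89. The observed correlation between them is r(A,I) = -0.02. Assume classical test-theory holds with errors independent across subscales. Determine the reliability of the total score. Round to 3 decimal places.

0.735

Var(A+I) = 2 + 2·[(-0.02)] = 2 − 0.04 = 1.96.
Because errors are independent across components, Cov(Tᵢ,Tⱼ) = Cov(Xᵢ,Xⱼ); the off-diagonal part of the true-score variance is the same as above.
True-score variance = [0.59 + 0.89] − 0.04 = 1.48 − 0.04 = 1.44.
Reliability = 1.44 / 1.96 = 0.735.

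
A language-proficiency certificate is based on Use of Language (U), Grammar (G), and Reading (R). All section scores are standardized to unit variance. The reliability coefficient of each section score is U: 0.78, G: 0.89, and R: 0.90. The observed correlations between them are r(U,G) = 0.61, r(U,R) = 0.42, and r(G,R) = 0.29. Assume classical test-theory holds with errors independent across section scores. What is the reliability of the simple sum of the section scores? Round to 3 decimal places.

Var(U+G+R) = 3 + 2·[0.61 + 0.42 + 0.29] = 3 + 2.64 = 5.64.
Because errors are independent across components, Cov(Tᵢ,Tⱼ) = Cov(Xᵢ,Xⱼ); the off-diagonal part of the true-score variance is the same as above.
True-score variance = [0.78 + 0.89 + 0.90] + 2.64 = 2.57 + 2.64 = 5.21.
Reliability = 5.21 / 5.64 = 0.924.

0.924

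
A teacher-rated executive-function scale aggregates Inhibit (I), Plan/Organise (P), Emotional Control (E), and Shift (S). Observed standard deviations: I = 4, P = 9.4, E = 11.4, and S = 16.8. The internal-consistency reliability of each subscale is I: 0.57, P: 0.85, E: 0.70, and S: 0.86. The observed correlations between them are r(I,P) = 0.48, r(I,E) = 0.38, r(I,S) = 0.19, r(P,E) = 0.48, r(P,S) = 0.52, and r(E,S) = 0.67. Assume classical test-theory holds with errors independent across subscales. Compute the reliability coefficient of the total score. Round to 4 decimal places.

Var(I+P+E+S) = 4² + 9.4² + 11.4² + 16.8² + 2·[4·9.4·0.48 + 4·11.4·0.38 + 4·16.8·0.19 + 9.4·11.4·0.48 + 9.4·16.8·0.52 + 11.4·16.8·0.67] = 516.56 + 620.035 = 1136.6.
Because errors are independent across components, Cov(Tᵢ,Tⱼ) = Cov(Xᵢ,Xⱼ); the off-diagonal part of the true-score variance is the same as above.
True-score variance = [4²·0.57 + 9.4²·0.85 + 11.4²·0.70 + 16.8²·0.86] + 620.035 = 417.924 + 620.035 = 1037.96.
Reliability = 1037.96 / 1136.6 = 0.9132.

0.9132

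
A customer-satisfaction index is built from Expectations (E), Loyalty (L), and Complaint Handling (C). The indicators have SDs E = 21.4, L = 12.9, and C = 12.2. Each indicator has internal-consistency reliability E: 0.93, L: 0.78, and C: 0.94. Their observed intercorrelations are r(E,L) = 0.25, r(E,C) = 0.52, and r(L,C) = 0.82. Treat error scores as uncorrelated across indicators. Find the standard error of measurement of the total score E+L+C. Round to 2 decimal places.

8.81

Var(total) = 773.21 + 667.656 = 1440.87.
True-score variance = 695.612 + 667.656 = 1363.27, so reliability = 0.9461.
Error variance = 1440.87 − 1363.27 = 77.5978; SEM = √77.5978 = 8.81.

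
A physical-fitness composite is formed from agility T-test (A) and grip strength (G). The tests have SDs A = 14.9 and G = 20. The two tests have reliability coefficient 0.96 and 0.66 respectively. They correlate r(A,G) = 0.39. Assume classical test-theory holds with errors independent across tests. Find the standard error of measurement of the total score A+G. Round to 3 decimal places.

Var(total) = 622.01 + 232.44 = 854.45.
True-score variance = 477.13 + 232.44 = 709.57, so reliability = 0.8304.
Error variance = 854.45 − 709.57 = 144.88; SEM = √144.88 = 12.037.

12.037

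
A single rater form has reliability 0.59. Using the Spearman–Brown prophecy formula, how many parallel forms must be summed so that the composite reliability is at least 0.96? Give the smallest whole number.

k ≥ ρ*(1−ρ₁)/(ρ₁(1−ρ*)) = 0.96·0.41 / (0.59·0.04) = 16.678.
Smallest integer k = 17.

17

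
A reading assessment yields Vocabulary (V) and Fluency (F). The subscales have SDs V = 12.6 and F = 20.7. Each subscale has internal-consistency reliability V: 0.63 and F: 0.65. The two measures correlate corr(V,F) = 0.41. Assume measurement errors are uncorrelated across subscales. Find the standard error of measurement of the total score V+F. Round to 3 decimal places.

Var(total) = 587.25 + 213.872 = 801.122.
True-score variance = 378.537 + 213.872 = 592.41, so reliability = 0.7395.
Error variance = 801.122 − 592.41 = 208.713; SEM = √208.713 = 14.447.

14.447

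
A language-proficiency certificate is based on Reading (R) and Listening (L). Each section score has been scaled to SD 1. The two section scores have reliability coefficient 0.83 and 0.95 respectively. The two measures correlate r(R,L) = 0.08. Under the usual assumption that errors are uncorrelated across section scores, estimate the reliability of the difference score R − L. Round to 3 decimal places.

Var(R−L) = 1 + 1 − 2·0.08 = 2 − 0.16 = 1.84.
With uncorrelated errors the cross-covariances are all true-score covariance, so they carry over unchanged; only the diagonal terms shrink to ρᵢσᵢ².
True-score variance = [0.83 + 0.95] − 0.16 = 1.78 − 0.16 = 1.62.
Reliability = 1.62 / 1.84 = 0.880.

0.880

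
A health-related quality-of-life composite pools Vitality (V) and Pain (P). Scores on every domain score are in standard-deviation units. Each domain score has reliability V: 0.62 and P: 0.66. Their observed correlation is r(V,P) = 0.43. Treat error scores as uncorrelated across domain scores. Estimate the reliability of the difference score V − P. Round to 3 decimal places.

0.368

Var(V−P) = 1 + 1 − 2·0.43 = 2 − 0.86 = 1.14.
Because errors are independent across components, Cov(Tᵢ,Tⱼ) = Cov(Xᵢ,Xⱼ); the off-diagonal part of the true-score variance is the same as above.
True-score variance = [0.62 + 0.66] − 0.86 = 1.28 − 0.86 = 0.42.
Reliability = 0.42 / 1.14 = 0.368.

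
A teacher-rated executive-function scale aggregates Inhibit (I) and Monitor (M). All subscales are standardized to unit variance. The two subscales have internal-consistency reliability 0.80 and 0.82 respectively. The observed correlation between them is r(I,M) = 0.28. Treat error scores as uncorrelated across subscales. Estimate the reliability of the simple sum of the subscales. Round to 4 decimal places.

0.8516

Var(I+M) = 2 + 2·[0.28] = 2 + 0.56 = 2.56.
With uncorrelated errors the cross-covariances are all true-score covariance, so they carry over unchanged; only the diagonal terms shrink to ρᵢσᵢ².
True-score variance = [0.80 + 0.82] + 0.56 = 1.62 + 0.56 = 2.18.
Reliability = 2.18 / 2.56 = 0.8516.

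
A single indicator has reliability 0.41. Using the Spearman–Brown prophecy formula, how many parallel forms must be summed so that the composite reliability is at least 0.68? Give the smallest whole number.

4

k ≥ ρ*(1−ρ₁)/(ρ₁(1−ρ*)) = 0.68·0.59 / (0.41·0.32) = 3.058.
Smallest integer k = 4.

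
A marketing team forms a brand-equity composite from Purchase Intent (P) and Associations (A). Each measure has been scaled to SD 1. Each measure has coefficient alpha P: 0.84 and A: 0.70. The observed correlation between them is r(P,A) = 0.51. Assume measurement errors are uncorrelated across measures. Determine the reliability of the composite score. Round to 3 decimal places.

Var(P+A) = 2 + 2·[0.51] = 2 + 1.02 = 3.02.
With uncorrelated errors the cross-covariances are all true-score covariance, so they carry over unchanged; only the diagonal terms shrink to ρᵢσᵢ².
True-score variance = [0.84 + 0.70] + 1.02 = 1.54 + 1.02 = 2.56.
Reliability = 2.56 / 3.02 = 0.848.

0.848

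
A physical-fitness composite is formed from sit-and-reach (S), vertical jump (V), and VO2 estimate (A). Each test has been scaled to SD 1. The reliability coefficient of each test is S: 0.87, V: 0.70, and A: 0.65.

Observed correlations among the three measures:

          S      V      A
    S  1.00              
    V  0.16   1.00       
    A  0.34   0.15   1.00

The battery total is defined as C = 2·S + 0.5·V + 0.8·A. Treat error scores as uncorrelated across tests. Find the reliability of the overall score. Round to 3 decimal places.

0.872

Var(C) = 2² + 0.5² + 0.8² + 2·[0.16 + 1.6·0.34 + 0.4·0.15] = 4.89 + 1.528 = 6.418.
Under uncorrelated errors the observed covariances equal the true-score covariances, so only the own-variance terms attenuate.
True-score variance = [2²·0.87 + 0.5²·0.70 + 0.8²·0.65] + 1.528 = 4.071 + 1.528 = 5.599.
Reliability = 5.599 / 6.418 = 0.872.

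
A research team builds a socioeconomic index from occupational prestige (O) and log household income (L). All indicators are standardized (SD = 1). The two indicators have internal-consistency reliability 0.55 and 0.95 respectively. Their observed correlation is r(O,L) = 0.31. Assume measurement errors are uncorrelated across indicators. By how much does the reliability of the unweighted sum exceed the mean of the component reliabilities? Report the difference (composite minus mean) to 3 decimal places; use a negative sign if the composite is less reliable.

Var(sum) = 2 + 0.62 = 2.62; true-score variance = 1.5 + 0.62 = 2.12; composite reliability = 0.8092.
Mean component reliability = 0.7500.
Difference = 0.8092 − 0.7500 = 0.059.

0.059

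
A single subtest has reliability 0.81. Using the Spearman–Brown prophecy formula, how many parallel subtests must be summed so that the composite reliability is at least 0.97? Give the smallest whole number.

8

k ≥ ρ*(1−ρ₁)/(ρ₁(1−ρ*)) = 0.97·0.19 / (0.81·0.03) = 7.584.
Smallest integer k = 8.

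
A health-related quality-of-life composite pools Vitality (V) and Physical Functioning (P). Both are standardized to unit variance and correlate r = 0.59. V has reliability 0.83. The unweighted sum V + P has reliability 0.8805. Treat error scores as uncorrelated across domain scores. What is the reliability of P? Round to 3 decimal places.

Var(V+P) = 2 + 2·0.59 = 3.180.
True-score variance = ρ_V + ρ_P + 2·0.59, so 0.8805 = (0.83 + ρ_P + 1.18) / 3.180.
ρ_P = 0.8805·3.180 − 0.83 − 1.18 = 0.790.

0.790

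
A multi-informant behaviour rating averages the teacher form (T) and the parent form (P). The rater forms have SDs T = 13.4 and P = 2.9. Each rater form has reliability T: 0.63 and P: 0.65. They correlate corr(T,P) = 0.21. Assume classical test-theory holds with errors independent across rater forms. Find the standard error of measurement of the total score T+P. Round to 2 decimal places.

Var(total) = 187.97 + 16.3212 = 204.291.
True-score variance = 118.589 + 16.3212 = 134.91, so reliability = 0.6604.
Error variance = 204.291 − 134.91 = 69.3807; SEM = √69.3807 = 8.33.

8.33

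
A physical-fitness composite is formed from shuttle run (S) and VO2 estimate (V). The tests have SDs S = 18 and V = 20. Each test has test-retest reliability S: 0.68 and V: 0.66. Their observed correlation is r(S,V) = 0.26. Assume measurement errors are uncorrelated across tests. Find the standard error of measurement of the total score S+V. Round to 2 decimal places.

Var(total) = 724 + 187.2 = 911.2.
True-score variance = 484.32 + 187.2 = 671.52, so reliability = 0.7370.
Error variance = 911.2 − 671.52 = 239.68; SEM = √239.68 = 15.48.

15.48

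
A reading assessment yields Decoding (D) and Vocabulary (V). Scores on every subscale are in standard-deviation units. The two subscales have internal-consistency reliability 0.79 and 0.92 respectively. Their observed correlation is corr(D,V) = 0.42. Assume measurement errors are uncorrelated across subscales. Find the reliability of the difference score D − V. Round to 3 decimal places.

0.750

Var(D−V) = 1 + 1 − 2·0.42 = 2 − 0.84 = 1.16.
Under uncorrelated errors the observed covariances equal the true-score covariances, so only the own-variance terms attenuate.
True-score variance = [0.79 + 0.92] − 0.84 = 1.71 − 0.84 = 0.87.
Reliability = 0.87 / 1.16 = 0.750.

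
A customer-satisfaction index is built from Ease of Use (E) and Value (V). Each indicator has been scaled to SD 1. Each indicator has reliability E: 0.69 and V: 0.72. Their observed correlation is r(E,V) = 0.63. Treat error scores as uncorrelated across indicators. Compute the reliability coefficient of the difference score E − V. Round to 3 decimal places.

Var(E−V) = 1 + 1 − 2·0.63 = 2 − 1.26 = 0.74.
Under uncorrelated errors the observed covariances equal the true-score covariances, so only the own-variance terms attenuate.
True-score variance = [0.69 + 0.72] − 1.26 = 1.41 − 1.26 = 0.15.
Reliability = 0.15 / 0.74 = 0.203.

0.203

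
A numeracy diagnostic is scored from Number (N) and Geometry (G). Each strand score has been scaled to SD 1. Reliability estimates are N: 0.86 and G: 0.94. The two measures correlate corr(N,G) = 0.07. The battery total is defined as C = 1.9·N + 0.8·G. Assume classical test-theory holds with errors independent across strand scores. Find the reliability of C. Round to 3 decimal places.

Var(C) = 1.9² + 0.8² + 2·[1.52·0.07] = 4.25 + 0.2128 = 4.4628.
Because errors are independent across components, Cov(Tᵢ,Tⱼ) = Cov(Xᵢ,Xⱼ); the off-diagonal part of the true-score variance is the same as above.
True-score variance = [1.9²·0.86 + 0.8²·0.94] + 0.2128 = 3.7062 + 0.2128 = 3.919.
Reliability = 3.919 / 4.4628 = 0.878.

0.878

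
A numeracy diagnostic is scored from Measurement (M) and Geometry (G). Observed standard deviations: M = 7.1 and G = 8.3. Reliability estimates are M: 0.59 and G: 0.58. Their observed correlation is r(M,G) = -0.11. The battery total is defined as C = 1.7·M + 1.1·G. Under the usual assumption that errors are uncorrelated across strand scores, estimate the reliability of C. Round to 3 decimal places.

0.537

Var(C) = 1.7²·7.1² + 1.1²·8.3² + 2·[1.87·7.1·8.3·(-0.11)] = 229.042 − 24.2438 = 204.798.
With uncorrelated errors the cross-covariances are all true-score covariance, so they carry over unchanged; only the diagonal terms shrink to ρᵢσᵢ².
True-score variance = [1.7²·7.1²·0.59 + 1.1²·8.3²·0.58] − 24.2438 = 134.301 − 24.2438 = 110.057.
Reliability = 110.057 / 204.798 = 0.537.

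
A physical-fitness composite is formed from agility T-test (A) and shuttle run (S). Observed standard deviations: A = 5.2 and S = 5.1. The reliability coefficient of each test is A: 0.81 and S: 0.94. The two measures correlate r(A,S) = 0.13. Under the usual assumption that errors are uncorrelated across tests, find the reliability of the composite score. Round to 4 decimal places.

0.8883

Var(A+S) = 5.2² + 5.1² + 2·[5.2·5.1·0.13] = 53.05 + 6.8952 = 59.9452.
Because errors are independent across components, Cov(Tᵢ,Tⱼ) = Cov(Xᵢ,Xⱼ); the off-diagonal part of the true-score variance is the same as above.
True-score variance = [5.2²·0.81 + 5.1²·0.94] + 6.8952 = 46.3518 + 6.8952 = 53.247.
Reliability = 53.247 / 59.9452 = 0.8883.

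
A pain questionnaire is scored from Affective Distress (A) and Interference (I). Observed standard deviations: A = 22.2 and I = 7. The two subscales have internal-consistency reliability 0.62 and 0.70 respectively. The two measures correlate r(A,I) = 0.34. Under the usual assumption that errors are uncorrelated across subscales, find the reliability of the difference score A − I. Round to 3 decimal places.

0.537

Var(A−I) = 22.2² + 7² − 2·22.2·7·0.34 = 541.84 − 105.672 = 436.168.
Because errors are independent across components, Cov(Tᵢ,Tⱼ) = Cov(Xᵢ,Xⱼ); the off-diagonal part of the true-score variance is the same as above.
True-score variance = [22.2²·0.62 + 7²·0.70] − 105.672 = 339.861 − 105.672 = 234.189.
Reliability = 234.189 / 436.168 = 0.537.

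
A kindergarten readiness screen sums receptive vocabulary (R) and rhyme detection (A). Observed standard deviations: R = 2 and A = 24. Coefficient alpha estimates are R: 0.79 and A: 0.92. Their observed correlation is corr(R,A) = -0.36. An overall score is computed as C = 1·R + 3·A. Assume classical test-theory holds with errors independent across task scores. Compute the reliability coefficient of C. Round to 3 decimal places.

Var(C) = 2² + 3²·24² + 2·[3·2·24·(-0.36)] = 5188 − 103.68 = 5084.32.
Under uncorrelated errors the observed covariances equal the true-score covariances, so only the own-variance terms attenuate.
True-score variance = [2²·0.79 + 3²·24²·0.92] − 103.68 = 4772.44 − 103.68 = 4668.76.
Reliability = 4668.76 / 5084.32 = 0.918.

0.918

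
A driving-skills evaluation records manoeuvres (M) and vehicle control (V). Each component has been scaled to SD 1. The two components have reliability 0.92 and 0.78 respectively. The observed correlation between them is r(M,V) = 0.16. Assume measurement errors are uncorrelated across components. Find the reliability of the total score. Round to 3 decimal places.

Var(M+V) = 2 + 2·[0.16] = 2 + 0.32 = 2.32.
With uncorrelated errors the cross-covariances are all true-score covariance, so they carry over unchanged; only the diagonal terms shrink to ρᵢσᵢ².
True-score variance = [0.92 + 0.78] + 0.32 = 1.7 + 0.32 = 2.02.
Reliability = 2.02 / 2.32 = 0.871.

0.871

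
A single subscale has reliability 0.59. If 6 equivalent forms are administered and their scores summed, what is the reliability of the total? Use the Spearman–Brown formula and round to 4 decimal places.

ρ_k = kρ / (1 + (k−1)ρ) = 6·0.59 / (1 + 5·0.59) = 3.540 / 3.950 = 0.8962.

0.8962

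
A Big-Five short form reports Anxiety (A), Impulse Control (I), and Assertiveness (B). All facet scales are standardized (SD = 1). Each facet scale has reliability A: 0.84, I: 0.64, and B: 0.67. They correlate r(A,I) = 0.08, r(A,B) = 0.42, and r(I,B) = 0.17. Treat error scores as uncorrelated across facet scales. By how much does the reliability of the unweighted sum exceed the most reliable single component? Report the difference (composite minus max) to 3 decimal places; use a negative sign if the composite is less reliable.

-0.036

Var(sum) = 3 + 1.34 = 4.34; true-score variance = 2.15 + 1.34 = 3.49; composite reliability = 0.8041.
Max component reliability = 0.8400.
Difference = 0.8041 − 0.8400 = -0.036.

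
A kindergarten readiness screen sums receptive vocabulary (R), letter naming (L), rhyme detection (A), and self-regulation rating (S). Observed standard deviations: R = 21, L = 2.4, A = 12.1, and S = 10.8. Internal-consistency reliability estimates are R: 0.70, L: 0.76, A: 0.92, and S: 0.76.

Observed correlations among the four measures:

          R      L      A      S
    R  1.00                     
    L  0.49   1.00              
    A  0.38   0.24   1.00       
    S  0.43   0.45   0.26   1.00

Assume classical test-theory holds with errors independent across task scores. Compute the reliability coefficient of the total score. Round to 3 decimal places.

0.862

Var(R+L+A+S) = 21² + 2.4² + 12.1² + 10.8² + 2·[21·2.4·0.49 + 21·12.1·0.38 + 21·10.8·0.43 + 2.4·12.1·0.24 + 2.4·10.8·0.45 + 12.1·10.8·0.26] = 709.81 + 542.777 = 1252.59.
Because errors are independent across components, Cov(Tᵢ,Tⱼ) = Cov(Xᵢ,Xⱼ); the off-diagonal part of the true-score variance is the same as above.
True-score variance = [21²·0.70 + 2.4²·0.76 + 12.1²·0.92 + 10.8²·0.76] + 542.777 = 536.421 + 542.777 = 1079.2.
Reliability = 1079.2 / 1252.59 = 0.862.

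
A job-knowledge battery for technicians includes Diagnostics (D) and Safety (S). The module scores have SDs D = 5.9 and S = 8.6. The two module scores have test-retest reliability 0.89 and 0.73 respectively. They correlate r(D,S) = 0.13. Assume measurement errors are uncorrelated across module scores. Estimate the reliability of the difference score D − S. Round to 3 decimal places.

0.751

Var(D−S) = 5.9² + 8.6² − 2·5.9·8.6·0.13 = 108.77 − 13.1924 = 95.5776.
With uncorrelated errors the cross-covariances are all true-score covariance, so they carry over unchanged; only the diagonal terms shrink to ρᵢσᵢ².
True-score variance = [5.9²·0.89 + 8.6²·0.73] − 13.1924 = 84.9717 − 13.1924 = 71.7793.
Reliability = 71.7793 / 95.5776 = 0.751.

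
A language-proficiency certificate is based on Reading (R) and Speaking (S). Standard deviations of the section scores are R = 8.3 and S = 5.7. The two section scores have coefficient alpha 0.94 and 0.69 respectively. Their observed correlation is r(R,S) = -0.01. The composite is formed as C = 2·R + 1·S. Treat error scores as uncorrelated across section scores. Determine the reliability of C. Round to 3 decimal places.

Var(C) = 2²·8.3² + 5.7² + 2·[2·8.3·5.7·(-0.01)] = 308.05 − 1.8924 = 306.158.
With uncorrelated errors the cross-covariances are all true-score covariance, so they carry over unchanged; only the diagonal terms shrink to ρᵢσᵢ².
True-score variance = [2²·8.3²·0.94 + 5.7²·0.69] − 1.8924 = 281.445 − 1.8924 = 279.552.
Reliability = 279.552 / 306.158 = 0.913.

0.913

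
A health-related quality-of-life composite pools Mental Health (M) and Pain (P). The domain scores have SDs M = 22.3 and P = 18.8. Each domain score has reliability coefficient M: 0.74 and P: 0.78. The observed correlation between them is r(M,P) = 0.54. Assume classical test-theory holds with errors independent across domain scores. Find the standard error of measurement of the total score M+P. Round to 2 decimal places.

Var(total) = 850.73 + 452.779 = 1303.51.
True-score variance = 643.678 + 452.779 = 1096.46, so reliability = 0.8412.
Error variance = 1303.51 − 1096.46 = 207.052; SEM = √207.052 = 14.39.

14.39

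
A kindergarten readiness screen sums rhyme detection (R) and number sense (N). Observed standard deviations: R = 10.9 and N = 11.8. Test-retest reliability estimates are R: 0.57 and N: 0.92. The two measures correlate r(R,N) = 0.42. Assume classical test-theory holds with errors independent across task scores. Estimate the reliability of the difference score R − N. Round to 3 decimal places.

Var(R−N) = 10.9² + 11.8² − 2·10.9·11.8·0.42 = 258.05 − 108.041 = 150.009.
Under uncorrelated errors the observed covariances equal the true-score covariances, so only the own-variance terms attenuate.
True-score variance = [10.9²·0.57 + 11.8²·0.92] − 108.041 = 195.823 − 108.041 = 87.7817.
Reliability = 87.7817 / 150.009 = 0.585.

0.585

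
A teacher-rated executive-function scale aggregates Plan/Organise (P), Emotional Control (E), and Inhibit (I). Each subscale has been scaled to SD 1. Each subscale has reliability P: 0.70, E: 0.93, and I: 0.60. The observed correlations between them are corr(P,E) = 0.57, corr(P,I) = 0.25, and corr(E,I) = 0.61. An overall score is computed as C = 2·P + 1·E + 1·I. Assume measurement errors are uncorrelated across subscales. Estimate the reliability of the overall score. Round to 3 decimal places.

0.841

Var(C) = 2² + 1 + 1 + 2·[2·0.57 + 2·0.25 + 0.61] = 6 + 4.5 = 10.5.
With uncorrelated errors the cross-covariances are all true-score covariance, so they carry over unchanged; only the diagonal terms shrink to ρᵢσᵢ².
True-score variance = [2²·0.70 + 0.93 + 0.60] + 4.5 = 4.33 + 4.5 = 8.83.
Reliability = 8.83 / 10.5 = 0.841.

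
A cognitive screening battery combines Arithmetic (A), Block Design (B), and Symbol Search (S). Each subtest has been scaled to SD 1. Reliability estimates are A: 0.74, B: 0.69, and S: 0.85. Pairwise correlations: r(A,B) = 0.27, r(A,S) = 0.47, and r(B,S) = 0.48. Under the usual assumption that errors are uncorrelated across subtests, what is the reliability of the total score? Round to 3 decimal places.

Var(A+B+S) = 3 + 2·[0.27 + 0.47 + 0.48] = 3 + 2.44 = 5.44.
Under uncorrelated errors the observed covariances equal the true-score covariances, so only the own-variance terms attenuate.
True-score variance = [0.74 + 0.69 + 0.85] + 2.44 = 2.28 + 2.44 = 4.72.
Reliability = 4.72 / 5.44 = 0.868.

0.868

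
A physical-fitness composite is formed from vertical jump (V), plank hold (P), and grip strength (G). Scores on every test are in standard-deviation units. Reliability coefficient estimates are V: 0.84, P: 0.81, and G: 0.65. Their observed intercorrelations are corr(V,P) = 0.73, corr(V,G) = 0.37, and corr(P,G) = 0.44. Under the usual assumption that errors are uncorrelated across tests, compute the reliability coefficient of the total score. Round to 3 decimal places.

0.885

Var(V+P+G) = 3 + 2·[0.73 + 0.37 + 0.44] = 3 + 3.08 = 6.08.
Because errors are independent across components, Cov(Tᵢ,Tⱼ) = Cov(Xᵢ,Xⱼ); the off-diagonal part of the true-score variance is the same as above.
True-score variance = [0.84 + 0.81 + 0.65] + 3.08 = 2.3 + 3.08 = 5.38.
Reliability = 5.38 / 6.08 = 0.885.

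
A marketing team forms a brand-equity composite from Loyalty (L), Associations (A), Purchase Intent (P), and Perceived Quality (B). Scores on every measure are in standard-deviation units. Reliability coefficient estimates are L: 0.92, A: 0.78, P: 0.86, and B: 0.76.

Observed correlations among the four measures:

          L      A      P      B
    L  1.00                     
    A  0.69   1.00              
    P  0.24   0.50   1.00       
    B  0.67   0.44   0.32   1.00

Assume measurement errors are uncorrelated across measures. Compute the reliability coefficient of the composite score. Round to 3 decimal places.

0.930

Var(L+A+P+B) = 4 + 2·[0.69 + 0.24 + 0.67 + 0.50 + 0.44 + 0.32] = 4 + 5.72 = 9.72.
Because errors are independent across components, Cov(Tᵢ,Tⱼ) = Cov(Xᵢ,Xⱼ); the off-diagonal part of the true-score variance is the same as above.
True-score variance = [0.92 + 0.78 + 0.86 + 0.76] + 5.72 = 3.32 + 5.72 = 9.04.
Reliability = 9.04 / 9.72 = 0.930.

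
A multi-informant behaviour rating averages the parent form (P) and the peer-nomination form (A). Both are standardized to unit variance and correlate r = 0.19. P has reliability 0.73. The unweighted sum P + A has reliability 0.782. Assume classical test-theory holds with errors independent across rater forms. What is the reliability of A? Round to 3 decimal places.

Var(P+A) = 2 + 2·0.19 = 2.380.
True-score variance = ρ_P + ρ_A + 2·0.19, so 0.782 = (0.73 + ρ_A + 0.38) / 2.380.
ρ_A = 0.782·2.380 − 0.73 − 0.38 = 0.751.

0.751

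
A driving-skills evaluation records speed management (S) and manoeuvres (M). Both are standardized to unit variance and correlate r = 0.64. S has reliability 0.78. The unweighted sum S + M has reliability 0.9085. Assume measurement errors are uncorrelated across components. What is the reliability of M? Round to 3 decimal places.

Var(S+M) = 2 + 2·0.64 = 3.280.
True-score variance = ρ_S + ρ_M + 2·0.64, so 0.9085 = (0.78 + ρ_M + 1.28) / 3.280.
ρ_M = 0.9085·3.280 − 0.78 − 1.28 = 0.920.

0.920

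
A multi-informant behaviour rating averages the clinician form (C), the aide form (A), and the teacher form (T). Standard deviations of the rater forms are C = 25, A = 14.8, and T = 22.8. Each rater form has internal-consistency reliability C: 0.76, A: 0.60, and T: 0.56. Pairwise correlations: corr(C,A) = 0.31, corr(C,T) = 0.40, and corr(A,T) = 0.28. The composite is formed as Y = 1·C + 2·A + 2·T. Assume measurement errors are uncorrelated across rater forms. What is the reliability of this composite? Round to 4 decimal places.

Var(Y) = 25² + 2²·14.8² + 2²·22.8² + 2·[2·25·14.8·0.31 + 2·25·22.8·0.40 + 4·14.8·22.8·0.28] = 3580.52 + 2126.67 = 5707.19.
Because errors are independent across components, Cov(Tᵢ,Tⱼ) = Cov(Xᵢ,Xⱼ); the off-diagonal part of the true-score variance is the same as above.
True-score variance = [25²·0.76 + 2²·14.8²·0.60 + 2²·22.8²·0.56] + 2126.67 = 2165.14 + 2126.67 = 4291.8.
Reliability = 4291.8 / 5707.19 = 0.7520.

0.7520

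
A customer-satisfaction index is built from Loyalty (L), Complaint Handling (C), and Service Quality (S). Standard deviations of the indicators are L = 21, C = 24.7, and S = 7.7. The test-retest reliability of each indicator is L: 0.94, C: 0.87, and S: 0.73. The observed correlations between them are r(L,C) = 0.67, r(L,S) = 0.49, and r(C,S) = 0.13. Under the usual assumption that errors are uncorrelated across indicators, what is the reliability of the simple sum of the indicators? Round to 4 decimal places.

Var(L+C+S) = 21² + 24.7² + 7.7² + 2·[21·24.7·0.67 + 21·7.7·0.49 + 24.7·7.7·0.13] = 1110.38 + 902.973 = 2013.35.
Because errors are independent across components, Cov(Tᵢ,Tⱼ) = Cov(Xᵢ,Xⱼ); the off-diagonal part of the true-score variance is the same as above.
True-score variance = [21²·0.94 + 24.7²·0.87 + 7.7²·0.73] + 902.973 = 988.6 + 902.973 = 1891.57.
Reliability = 1891.57 / 2013.35 = 0.9395.

0.9395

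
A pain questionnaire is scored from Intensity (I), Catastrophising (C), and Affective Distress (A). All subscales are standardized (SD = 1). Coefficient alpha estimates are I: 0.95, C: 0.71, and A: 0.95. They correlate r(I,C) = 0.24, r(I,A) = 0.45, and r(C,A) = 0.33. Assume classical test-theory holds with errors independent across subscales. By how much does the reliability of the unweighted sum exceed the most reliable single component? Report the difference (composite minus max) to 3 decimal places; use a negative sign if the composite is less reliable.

-0.027

Var(sum) = 3 + 2.04 = 5.04; true-score variance = 2.61 + 2.04 = 4.65; composite reliability = 0.9226.
Max component reliability = 0.9500.
Difference = 0.9226 − 0.9500 = -0.027.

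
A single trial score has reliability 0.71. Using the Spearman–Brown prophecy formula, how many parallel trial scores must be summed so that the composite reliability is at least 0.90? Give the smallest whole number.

4

k ≥ ρ*(1−ρ₁)/(ρ₁(1−ρ*)) = 0.90·0.29 / (0.71·0.10) = 3.676.
Smallest integer k = 4.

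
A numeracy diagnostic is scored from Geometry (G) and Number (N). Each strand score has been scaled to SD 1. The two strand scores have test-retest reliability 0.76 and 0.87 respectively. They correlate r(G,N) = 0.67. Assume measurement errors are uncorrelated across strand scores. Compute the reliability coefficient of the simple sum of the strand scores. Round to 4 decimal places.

Var(G+N) = 2 + 2·[0.67] = 2 + 1.34 = 3.34.
Under uncorrelated errors the observed covariances equal the true-score covariances, so only the own-variance terms attenuate.
True-score variance = [0.76 + 0.87] + 1.34 = 1.63 + 1.34 = 2.97.
Reliability = 2.97 / 3.34 = 0.8892.

0.8892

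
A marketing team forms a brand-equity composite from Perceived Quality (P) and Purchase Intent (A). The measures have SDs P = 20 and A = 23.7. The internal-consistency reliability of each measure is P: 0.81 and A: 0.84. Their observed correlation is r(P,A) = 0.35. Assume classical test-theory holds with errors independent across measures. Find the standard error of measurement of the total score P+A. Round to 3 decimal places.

Var(total) = 961.69 + 331.8 = 1293.49.
True-score variance = 795.82 + 331.8 = 1127.62, so reliability = 0.8718.
Error variance = 1293.49 − 1127.62 = 165.87; SEM = √165.87 = 12.879.

12.879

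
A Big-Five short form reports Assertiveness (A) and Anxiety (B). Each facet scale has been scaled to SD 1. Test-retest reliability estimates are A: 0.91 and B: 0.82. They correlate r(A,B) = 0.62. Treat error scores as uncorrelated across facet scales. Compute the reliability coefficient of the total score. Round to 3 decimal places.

0.917

Var(A+B) = 2 + 2·[0.62] = 2 + 1.24 = 3.24.
Because errors are independent across components, Cov(Tᵢ,Tⱼ) = Cov(Xᵢ,Xⱼ); the off-diagonal part of the true-score variance is the same as above.
True-score variance = [0.91 + 0.82] + 1.24 = 1.73 + 1.24 = 2.97.
Reliability = 2.97 / 3.24 = 0.917.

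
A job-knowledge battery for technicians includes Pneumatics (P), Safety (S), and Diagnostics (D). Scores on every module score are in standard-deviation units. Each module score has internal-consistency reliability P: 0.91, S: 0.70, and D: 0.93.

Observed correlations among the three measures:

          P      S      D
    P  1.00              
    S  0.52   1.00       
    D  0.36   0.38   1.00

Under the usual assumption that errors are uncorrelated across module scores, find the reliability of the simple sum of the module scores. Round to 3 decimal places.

Var(P+S+D) = 3 + 2·[0.52 + 0.36 + 0.38] = 3 + 2.52 = 5.52.
Under uncorrelated errors the observed covariances equal the true-score covariances, so only the own-variance terms attenuate.
True-score variance = [0.91 + 0.70 + 0.93] + 2.52 = 2.54 + 2.52 = 5.06.
Reliability = 5.06 / 5.52 = 0.917.

0.917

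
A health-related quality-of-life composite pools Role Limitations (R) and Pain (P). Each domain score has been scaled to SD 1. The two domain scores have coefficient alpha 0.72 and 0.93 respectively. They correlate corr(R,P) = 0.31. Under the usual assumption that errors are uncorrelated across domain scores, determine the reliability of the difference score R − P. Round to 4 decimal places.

0.7464

Var(R−P) = 1 + 1 − 2·0.31 = 2 − 0.62 = 1.38.
With uncorrelated errors the cross-covariances are all true-score covariance, so they carry over unchanged; only the diagonal terms shrink to ρᵢσᵢ².
True-score variance = [0.72 + 0.93] − 0.62 = 1.65 − 0.62 = 1.03.
Reliability = 1.03 / 1.38 = 0.7464.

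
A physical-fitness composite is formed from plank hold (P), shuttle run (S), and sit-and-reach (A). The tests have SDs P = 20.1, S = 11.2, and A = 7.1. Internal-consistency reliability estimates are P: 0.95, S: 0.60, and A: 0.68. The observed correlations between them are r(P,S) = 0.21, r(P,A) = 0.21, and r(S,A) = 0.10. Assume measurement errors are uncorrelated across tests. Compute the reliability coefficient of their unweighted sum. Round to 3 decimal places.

0.885

Var(P+S+A) = 20.1² + 11.2² + 7.1² + 2·[20.1·11.2·0.21 + 20.1·7.1·0.21 + 11.2·7.1·0.10] = 579.86 + 170.393 = 750.253.
With uncorrelated errors the cross-covariances are all true-score covariance, so they carry over unchanged; only the diagonal terms shrink to ρᵢσᵢ².
True-score variance = [20.1²·0.95 + 11.2²·0.60 + 7.1²·0.68] + 170.393 = 493.352 + 170.393 = 663.745.
Reliability = 663.745 / 750.253 = 0.885.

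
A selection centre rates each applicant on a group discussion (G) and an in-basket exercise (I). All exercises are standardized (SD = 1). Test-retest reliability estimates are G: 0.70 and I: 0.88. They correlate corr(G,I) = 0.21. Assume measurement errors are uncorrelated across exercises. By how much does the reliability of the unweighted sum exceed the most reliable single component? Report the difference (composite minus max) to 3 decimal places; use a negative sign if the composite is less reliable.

Var(sum) = 2 + 0.42 = 2.42; true-score variance = 1.58 + 0.42 = 2; composite reliability = 0.8264.
Max component reliability = 0.8800.
Difference = 0.8264 − 0.8800 = -0.054.

-0.054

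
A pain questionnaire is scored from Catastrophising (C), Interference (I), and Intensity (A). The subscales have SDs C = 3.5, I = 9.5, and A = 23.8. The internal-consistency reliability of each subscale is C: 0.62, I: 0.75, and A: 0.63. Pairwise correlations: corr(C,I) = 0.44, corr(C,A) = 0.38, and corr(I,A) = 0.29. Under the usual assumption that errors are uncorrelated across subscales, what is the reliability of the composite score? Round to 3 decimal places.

0.735

Var(C+I+A) = 3.5² + 9.5² + 23.8² + 2·[3.5·9.5·0.44 + 3.5·23.8·0.38 + 9.5·23.8·0.29] = 668.94 + 223.706 = 892.646.
Under uncorrelated errors the observed covariances equal the true-score covariances, so only the own-variance terms attenuate.
True-score variance = [3.5²·0.62 + 9.5²·0.75 + 23.8²·0.63] + 223.706 = 432.14 + 223.706 = 655.846.
Reliability = 655.846 / 892.646 = 0.735.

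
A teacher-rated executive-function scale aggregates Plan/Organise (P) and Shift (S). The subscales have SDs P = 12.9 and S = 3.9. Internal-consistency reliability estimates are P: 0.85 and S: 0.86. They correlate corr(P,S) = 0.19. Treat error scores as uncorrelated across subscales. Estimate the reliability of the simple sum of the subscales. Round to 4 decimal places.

0.8650

Var(P+S) = 12.9² + 3.9² + 2·[12.9·3.9·0.19] = 181.62 + 19.1178 = 200.738.
Under uncorrelated errors the observed covariances equal the true-score covariances, so only the own-variance terms attenuate.
True-score variance = [12.9²·0.85 + 3.9²·0.86] + 19.1178 = 154.529 + 19.1178 = 173.647.
Reliability = 173.647 / 200.738 = 0.8650.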